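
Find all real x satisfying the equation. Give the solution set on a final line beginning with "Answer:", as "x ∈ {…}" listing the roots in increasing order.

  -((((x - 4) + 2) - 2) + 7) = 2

Step 1. [-((((x - 4) + 2) - 2) + 7) = 2] flip signs both sides. So neg: (((x - 4) + 2) - 2) + 7 = -2.
Step 2. [(((x - 4) + 2) - 2) + 7 = -2] +7 is outermost — subtract 7 both sides, so sub: ((x - 4) + 2) - 2 = -9.
Step 3. [((x - 4) + 2) - 2 = -9] peel the -2: add 2 from each side, so sub: (x - 4) + 2 = -7.
Step 4. [(x - 4) + 2 = -7] subtract 2: x sits inside (… + 2), so sub: x - 4 = -9.
Step 5. [x - 4 = -9] the outer -4 inverts by adding 4, so sub: x = -5.

Answer: x ∈ {-5}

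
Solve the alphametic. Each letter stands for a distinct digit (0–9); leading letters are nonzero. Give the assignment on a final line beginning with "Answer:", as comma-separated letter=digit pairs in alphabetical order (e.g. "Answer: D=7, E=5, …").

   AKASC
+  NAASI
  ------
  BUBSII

Step 1. [B] adding two 5-digit numbers gives at most 5+1 digits, and here it does — B is that final carry and must be 1. So B=1.
Step 2. [col 1: C + I ≡ I (mod 10)] column 1 reads C+I+carry(0)=I with nothing yet; with digits 1 already taken and all letters distinct, the only value for C is 0, so C=0.
Step 3. [col 1: C + I ≡ I (mod 10)] no forcing yet in column 1 (carry-in 0); I=4 is free and consistent — try it, so I=4.
Step 4. [col 2: S + S ≡ I (mod 10)] column 2 (S + S ≡ I (mod 10), carry-in 0) doesn't pin S yet; pick S=7 and continue. So S=7.
Step 5. [col 3: A + A ≡ S (mod 10)] column 3 (A + A ≡ S (mod 10), carry-in 1) doesn't pin A yet; pick A=8 and continue ⇒ A=8.
Step 6. [col 4: K + A ≡ B (mod 10)] in column 4 we have K+A≡B with carry-in 1; given A=8, B=1 and digits 0,1,4,7,8 already taken and all letters distinct, that pins K to 2. So K=2.
Step 7. [col 5: A + N ≡ U (mod 10)] column 5 reads A+N+carry(1)=U with A=8; with digits 0,1,2,4,7,8 already taken and all letters distinct, the only value for U is 5, so U=5.
Step 8. [col 5: A + N ≡ U (mod 10)] from column 5 (A=8, U=5, carry-in 1, digits 0,1,2,4,5,7,8 already taken and all letters distinct): N must equal 6, so N=6.

Answer: A=8, B=1, C=0, I=4, K=2, N=6, S=7, U=5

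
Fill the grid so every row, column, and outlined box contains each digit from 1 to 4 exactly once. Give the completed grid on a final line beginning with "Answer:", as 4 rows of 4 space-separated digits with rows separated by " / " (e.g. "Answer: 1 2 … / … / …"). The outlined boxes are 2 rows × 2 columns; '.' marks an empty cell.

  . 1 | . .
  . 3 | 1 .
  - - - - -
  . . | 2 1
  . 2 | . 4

Step 1. [r2c1∈{2,4}] 4 has one home in row 2: r2c1, so r2c1=4.
Step 2. [r4c3∈{3}] only 3 remains possible at r4c3 ⇒ r4c3=3.
Step 3. [r1c1∈{2}] nothing but 2 survives at r1c1. So r1c1=2.
Step 4. [r1c3∈{4}] nothing but 4 survives at r1c3 ⇒ r1c3=4.
Step 5. [r4c1∈{1}] nothing but 1 survives at r4c1, so r4c1=1.
Step 6. [r3c1∈{3}] r3c1 has the single candidate 3, so r3c1=3.
Step 7. [r3c2∈{4}] r3c2's peers cover all but 4. So r3c2=4.
Step 8. [r2c4∈{2}] r2c4's peers cover all but 2 ⇒ r2c4=2.
Step 9. [r1c4∈{3}] r1c4's peers cover all but 3 ⇒ r1c4=3.

Answer: 2 1 4 3 / 4 3 1 2 / 3 4 2 1 / 1 2 3 4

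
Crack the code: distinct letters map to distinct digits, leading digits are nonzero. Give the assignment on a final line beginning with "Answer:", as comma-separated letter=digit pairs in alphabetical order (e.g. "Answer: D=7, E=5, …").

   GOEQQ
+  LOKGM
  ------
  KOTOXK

Step 1. [col 1: Q + M ≡ K (mod 10)] column 1 (Q + M ≡ K (mod 10), carry-in 0) doesn't pin K yet; pick K=1 and continue ⇒ K=1.
Step 2. [col 1: Q + M ≡ K (mod 10)] M=3 is one option consistent with column 1 (Q + M ≡ K (mod 10), carry-in 0) — take it, so M=3.
Step 3. [col 1: Q + M ≡ K (mod 10)] in column 1 we have Q+M≡K with carry-in 0; given M=3, K=1 and digits 1,3 already taken and all letters distinct, that pins Q to 8, so Q=8.
Step 4. [col 2: Q + G ≡ X (mod 10)] several values work for G in column 2 (Q + G ≡ X (mod 10), carry-in 1); try G=7 ⇒ G=7.
Step 5. [col 2: Q + G ≡ X (mod 10)] from column 2 (Q=8, G=7, carry-in 1, digits 1,3,7,8 already taken and all letters distinct): X must equal 6. So X=6.
Step 6. [col 3: E + K ≡ O (mod 10)] O=2 is one option consistent with column 3 (E + K ≡ O (mod 10), carry-in 1) — take it. So O=2.
Step 7. [col 3: E + K ≡ O (mod 10)] in column 3 we have E+K≡O with carry-in 1; given K=1, O=2 and digits 1,2,3,6,7,8 already taken and all letters distinct, that pins E to 0. So E=0.
Step 8. [col 4: O + O ≡ T (mod 10)] from column 4 (O=2, carry-in 0, digits 0,1,2,3,6,7,8 already taken and all letters distinct): T must equal 4, so T=4.
Step 9. [col 5: G + L ≡ O (mod 10)] from column 5 (G=7, O=2, carry-in 0, digits 0,1,2,3,4,6,7,8 already taken and all letters distinct): L must equal 5 ⇒ L=5.

Answer: E=0, G=7, K=1, L=5, M=3, O=2, Q=8, T=4, X=6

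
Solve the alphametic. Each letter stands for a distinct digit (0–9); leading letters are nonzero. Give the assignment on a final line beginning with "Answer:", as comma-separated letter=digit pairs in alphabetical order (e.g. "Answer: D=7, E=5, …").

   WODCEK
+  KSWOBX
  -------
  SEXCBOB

Step 1. [col 1: K + X ≡ B (mod 10)] no forcing yet in column 1 (carry-in 0); B=3 is free and consistent — try it. So B=3.
Step 2. [col 1: K + X ≡ B (mod 10)] column 1 (K + X ≡ B (mod 10), carry-in 0) doesn't pin K yet; pick K=8 and continue. So K=8.
Step 3. [col 1: K + X ≡ B (mod 10)] from column 1 (K=8, B=3, carry-in 0, digits 3,8 already taken and all letters distinct): X must equal 5 ⇒ X=5.
Step 4. [col 2: E + B ≡ O (mod 10)] column 2 (E + B ≡ O (mod 10), carry-in 1) doesn't pin E yet; pick E=0 and continue ⇒ E=0.
Step 5. [col 2: E + B ≡ O (mod 10)] in column 2 we have E+B≡O with carry-in 1; given E=0, B=3 and digits 0,3,5,8 already taken and all letters distinct, that pins O to 4, so O=4.
Step 6. [col 3: C + O ≡ B (mod 10)] column 3 reads C+O+carry(0)=B with O=4, B=3; with digits 0,3,4,5,8 already taken and all letters distinct, the only value for C is 9, so C=9.
Step 7. [col 4: D + W ≡ C (mod 10)] column 4 (D + W ≡ C (mod 10), carry-in 1) doesn't pin W yet; pick W=2 and continue. So W=2.
Step 8. [S] adding two 6-digit numbers gives at most 6+1 digits, and here it does — S is that final carry and must be 1. So S=1.
Step 9. [col 4: D + W ≡ C (mod 10)] column 4 reads D+W+carry(1)=C with W=2, C=9; with digits 0,1,2,3,4,5,8,9 already taken and all letters distinct, the only value for D is 6. So D=6.

Answer: B=3, C=9, D=6, E=0, K=8, O=4, S=1, W=2, X=5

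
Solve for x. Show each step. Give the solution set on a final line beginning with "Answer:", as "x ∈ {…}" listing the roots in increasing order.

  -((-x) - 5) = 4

Step 1. [-((-x) - 5) = 4] leading − — multiply by −1, so neg: (-x) - 5 = -4.
Step 2. [(-x) - 5 = -4] -5 is outermost — add 5 both sides. So sub: -x = 1.
Step 3. [-x = 1] flip signs both sides. So neg: x = -1.

Answer: x ∈ {-1}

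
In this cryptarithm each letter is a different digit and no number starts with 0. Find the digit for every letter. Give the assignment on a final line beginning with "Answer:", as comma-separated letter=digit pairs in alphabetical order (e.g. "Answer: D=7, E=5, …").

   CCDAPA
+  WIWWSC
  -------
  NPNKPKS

Step 1. [col 1: A + C ≡ S (mod 10)] no forcing yet in column 1 (carry-in 0); A=8 is free and consistent — try it. So A=8.
Step 2. [col 1: A + C ≡ S (mod 10)] no forcing yet in column 1 (carry-in 0); S=5 is free and consistent — try it. So S=5.
Step 3. [col 1: A + C ≡ S (mod 10)] from column 1 (A=8, S=5, carry-in 0, digits 5,8 already taken and all letters distinct): C must equal 7. So C=7.
Step 4. [N] the sum has 7 digits but both addends have 6; that extra leading digit N is the final carry, namely 1 ⇒ N=1.
Step 5. [col 2: P + S ≡ K (mod 10)] no forcing yet in column 2 (carry-in 1); P=0 is free and consistent — try it. So P=0.
Step 6. [col 2: P + S ≡ K (mod 10)] from column 2 (P=0, S=5, carry-in 1, digits 0,1,5,7,8 already taken and all letters distinct): K must equal 6, so K=6.
Step 7. [col 3: A + W ≡ P (mod 10)] in column 3 we have A+W≡P with carry-in 0; given A=8, P=0 and digits 0,1,5,6,7,8 already taken and all letters distinct, that pins W to 2, so W=2.
Step 8. [col 4: D + W ≡ K (mod 10)] in column 4 we have D+W≡K with carry-in 1; given W=2, K=6 and digits 0,1,2,5,6,7,8 already taken and all letters distinct, that pins D to 3. So D=3.
Step 9. [col 5: C + I ≡ N (mod 10)] column 5: given C=7, N=1, carry-in 0, and digits 0,1,2,3,5,6,7,8 already taken and all letters distinct, C+I≡N (mod 10) forces I=4, so I=4.

Answer: A=8, C=7, D=3, I=4, K=6, N=1, P=0, S=5, W=2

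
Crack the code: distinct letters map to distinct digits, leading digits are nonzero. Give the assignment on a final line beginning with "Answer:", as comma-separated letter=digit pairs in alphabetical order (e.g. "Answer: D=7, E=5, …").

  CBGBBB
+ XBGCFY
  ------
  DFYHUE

Step 1. [col 1: B + Y ≡ E (mod 10)] column 1 (B + Y ≡ E (mod 10), carry-in 0) doesn't pin Y yet; pick Y=8 and continue, so Y=8.
Step 2. [col 1: B + Y ≡ E (mod 10)] several values work for B in column 1 (B + Y ≡ E (mod 10), carry-in 0); try B=3, so B=3.
Step 3. [col 1: B + Y ≡ E (mod 10)] column 1: given B=3, Y=8, carry-in 0, and digits 3,8 already taken and all letters distinct, B+Y≡E (mod 10) forces E=1 ⇒ E=1.
Step 4. [col 2: B + F ≡ U (mod 10)] U=0 is one option consistent with column 2 (B + F ≡ U (mod 10), carry-in 1) — take it. So U=0.
Step 5. [col 2: B + F ≡ U (mod 10)] column 2 reads B+F+carry(1)=U with B=3, U=0; with digits 0,1,3,8 already taken and all letters distinct, the only value for F is 6, so F=6.
Step 6. [col 3: B + C ≡ H (mod 10)] from column 3 (B=3, carry-in 1, digits 0,1,3,6,8 already taken and all letters distinct): C must equal 5. So C=5.
Step 7. [col 3: B + C ≡ H (mod 10)] from column 3 (B=3, C=5, carry-in 1, digits 0,1,3,5,6,8 already taken and all letters distinct): H must equal 9. So H=9.
Step 8. [col 4: G + G ≡ Y (mod 10)] in column 4 we have G+G≡Y with carry-in 0; given Y=8 and digits 0,1,3,5,6,8,9 already taken and all letters distinct, that pins G to 4 ⇒ G=4.
Step 9. [col 6: C + X ≡ D (mod 10)] no forcing yet in column 6 (carry-in 0); X=2 is free and consistent — try it, so X=2.
Step 10. [col 6: C + X ≡ D (mod 10)] from column 6 (C=5, X=2, carry-in 0, digits 0,1,2,3,4,5,6,8,9 already taken and all letters distinct): D must equal 7. So D=7.

Answer: B=3, C=5, D=7, E=1, F=6, G=4, H=9, U=0, X=2, Y=8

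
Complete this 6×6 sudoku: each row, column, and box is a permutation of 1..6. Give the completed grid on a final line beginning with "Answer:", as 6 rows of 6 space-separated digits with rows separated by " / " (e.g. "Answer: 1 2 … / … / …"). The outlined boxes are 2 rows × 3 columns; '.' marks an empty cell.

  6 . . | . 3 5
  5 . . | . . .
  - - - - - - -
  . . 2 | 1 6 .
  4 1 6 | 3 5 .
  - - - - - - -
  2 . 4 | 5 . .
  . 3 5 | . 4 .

Step 1. [r2c5∈{1,2}] in col 5, 2 fits only at r2c5. So r2c5=2.
Step 2. [r2c6∈{1,4,6}] across box 2, 1 lands solely at r2c6, so r2c6=1.
Step 3. [r6c4∈{2,6}] r6c4 is the only open cell in col 4 admitting 2, so r6c4=2.
Step 4. [r2c2∈{4}] nothing but 4 survives at r2c2. So r2c2=4.
Step 5. [r5c2∈{6}] r5c2 has the single candidate 6, so r5c2=6.
Step 6. [r5c5∈{1}] only 1 remains possible at r5c5, so r5c5=1.
Step 7. [r6c1∈{1}] nothing but 1 survives at r6c1 ⇒ r6c1=1.
Step 8. [r5c6∈{3}] nothing but 3 survives at r5c6, so r5c6=3.
Step 9. [r1c2∈{2}] only 2 remains possible at r1c2 ⇒ r1c2=2.
Step 10. [r2c3∈{3}] r2c3 has the single candidate 3, so r2c3=3.
Step 11. [r3c2∈{5}] r3c2's peers cover all but 5. So r3c2=5.
Step 12. [r2c4∈{6}] r2c4 is down to just 6 ⇒ r2c4=6.
Step 13. [r6c6∈{6}] nothing but 6 survives at r6c6, so r6c6=6.
Step 14. [r3c1∈{3}] r3c1's peers cover all but 3 ⇒ r3c1=3.
Step 15. [r4c6∈{2}] nothing but 2 survives at r4c6, so r4c6=2.
Step 16. [r1c3∈{1}] r1c3 has the single candidate 1, so r1c3=1.
Step 17. [r3c6∈{4}] only 4 remains possible at r3c6. So r3c6=4.
Step 18. [r1c4∈{4}] only 4 remains possible at r1c4, so r1c4=4.

Answer: 6 2 1 4 3 5 / 5 4 3 6 2 1 / 3 5 2 1 6 4 / 4 1 6 3 5 2 / 2 6 4 5 1 3 / 1 3 5 2 4 6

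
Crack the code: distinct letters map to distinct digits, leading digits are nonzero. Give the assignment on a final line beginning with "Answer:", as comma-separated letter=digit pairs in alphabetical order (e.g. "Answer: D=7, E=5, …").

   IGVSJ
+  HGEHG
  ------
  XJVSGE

Step 1. [col 1: J + G ≡ E (mod 10)] several values work for G in column 1 (J + G ≡ E (mod 10), carry-in 0); try G=7 ⇒ G=7.
Step 2. [X] adding two 5-digit numbers gives at most 5+1 digits, and here it does — X is that final carry and must be 1 ⇒ X=1.
Step 3. [col 1: J + G ≡ E (mod 10)] E=9 is one option consistent with column 1 (J + G ≡ E (mod 10), carry-in 0) — take it. So E=9.
Step 4. [col 1: J + G ≡ E (mod 10)] column 1: given G=7, E=9, carry-in 0, and digits 1,7,9 already taken and all letters distinct, J+G≡E (mod 10) forces J=2, so J=2.
Step 5. [col 2: S + H ≡ G (mod 10)] no forcing yet in column 2 (carry-in 0); H=3 is free and consistent — try it. So H=3.
Step 6. [col 2: S + H ≡ G (mod 10)] in column 2 we have S+H≡G with carry-in 0; given H=3, G=7 and digits 1,2,3,7,9 already taken and all letters distinct, that pins S to 4. So S=4.
Step 7. [col 3: V + E ≡ S (mod 10)] from column 3 (E=9, S=4, carry-in 0, digits 1,2,3,4,7,9 already taken and all letters distinct): V must equal 5. So V=5.
Step 8. [col 5: I + H ≡ J (mod 10)] column 5 reads I+H+carry(1)=J with H=3, J=2; with digits 1,2,3,4,5,7,9 already taken and all letters distinct, the only value for I is 8 ⇒ I=8.

Answer: E=9, G=7, H=3, I=8, J=2, S=4, V=5, X=1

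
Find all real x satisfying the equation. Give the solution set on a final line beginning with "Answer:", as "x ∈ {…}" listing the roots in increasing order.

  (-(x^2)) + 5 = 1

Step 1. [(-(x^2)) + 5 = 1] subtract 5: x sits inside (… + 5), so sub: -(x^2) = -4.
Step 2. [-(x^2) = -4] LHS negated; negate both sides ⇒ neg: x^2 = 4.
Step 3. [x^2 = 4] √ both sides: 4 ≥ 0 gives two branches ⇒ sqrt: x = 2 or -2.

Answer: x ∈ {-2, 2}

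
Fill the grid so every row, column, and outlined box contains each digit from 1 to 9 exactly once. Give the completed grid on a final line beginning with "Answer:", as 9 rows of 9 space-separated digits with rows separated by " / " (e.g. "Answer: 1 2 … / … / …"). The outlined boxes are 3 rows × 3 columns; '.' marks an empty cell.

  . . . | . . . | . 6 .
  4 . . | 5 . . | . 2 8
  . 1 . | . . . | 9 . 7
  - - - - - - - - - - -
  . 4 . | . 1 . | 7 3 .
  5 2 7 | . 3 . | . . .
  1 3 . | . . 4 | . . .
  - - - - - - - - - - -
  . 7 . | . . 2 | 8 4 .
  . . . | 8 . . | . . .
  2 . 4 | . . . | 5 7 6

Step 1. [r9c5∈{9}] r9c5 has the single candidate 9. So r9c5=9.
Step 2. [r1c1∈{3,7,8,9}] 7 has one home in col 1: r1c1, so r1c1=7.
Step 3. [r8c5∈{4,5,6,7}] 4 has one home in row 8: r8c5, so r8c5=4.
Step 4. [r8c6∈{1,3,5,6,7}] 7 has one home in row 8: r8c6, so r8c6=7.
Step 5. [r4c6∈{5,6,8,9}] col 6 places 5 nowhere but r4c6 ⇒ r4c6=5.
Step 6. [r6c4∈{2,6,7,9}] in col 4, 7 fits only at r6c4 ⇒ r6c4=7.
Step 7. [r3c4∈{2,3,4,6}] row 3 places 4 nowhere but r3c4. So r3c4=4.
Step 8. [r3c8∈{5}] r3c8 is down to just 5 ⇒ r3c8=5.
Step 9. [r6c9∈{2,5,9}] across row 6, 5 lands solely at r6c9. So r6c9=5.
Step 10. [r7c5∈{5,6}] 5 has one home in col 5: r7c5, so r7c5=5.
Step 11. [r7c4∈{1,3,6}] in box 8, 6 fits only at r7c4, so r7c4=6.
Step 12. [r5c4∈{9}] nothing but 9 survives at r5c4. So r5c4=9.
Step 13. [r4c4∈{2}] r4c4 is down to just 2 ⇒ r4c4=2.
Step 14. [r4c9∈{9}] nothing but 9 survives at r4c9, so r4c9=9.
Step 15. [r6c3∈{6,8,9}] 9 has one home in row 6: r6c3 ⇒ r6c3=9.
Step 16. [r7c1∈{3,9}] r7c1 is the only open cell in row 7 admitting 9. So r7c1=9.
Step 17. [r8c9∈{1,2,3}] across col 9, 2 lands solely at r8c9. So r8c9=2.
Step 18. [r6c8∈{8}] nothing but 8 survives at r6c8 ⇒ r6c8=8.
Step 19. [r6c5∈{6}] r6c5 is down to just 6, so r6c5=6.
Step 20. [r5c8∈{1}] r5c8 is down to just 1, so r5c8=1.
Step 21. [r5c9∈{4}] r5c9's peers cover all but 4, so r5c9=4.
Step 22. [r1c7∈{1,3,4}] in row 1, 4 fits only at r1c7. So r1c7=4.
Step 23. [r5c6∈{8}] only 8 remains possible at r5c6, so r5c6=8.
Step 24. [r1c3∈{2,3,5,8}] the pair r1c4,r1c9 in row 1 locks {1,3} between them. So r1c3≠3.
Step 25. [r1c6∈{1,3,9}] row 1 has a naked pair {1,3} at r1c4 and r1c9 ⇒ r1c6≠3.
Step 26. [r1c6∈{1,9}] row 1 has a naked pair {1,3} at r1c4 and r1c9 ⇒ r1c6≠1.
Step 27. [r1c6∈{9}] only 9 remains possible at r1c6. So r1c6=9.
Step 28. [r9c2∈{8}] r9c2 is down to just 8 ⇒ r9c2=8.
Step 29. [r1c2∈{5}] r1c2 has the single candidate 5, so r1c2=5.
Step 30. [r8c3∈{1,3,5,6}] row 8 places 5 nowhere but r8c3, so r8c3=5.
Step 31. [r8c7∈{1,3}] in row 8, 1 fits only at r8c7, so r8c7=1.
Step 32. [r2c6∈{1,3,6}] across row 2, 1 lands solely at r2c6. So r2c6=1.
Step 33. [r1c4∈{3}] only 3 remains possible at r1c4, so r1c4=3.
Step 34. [r8c1∈{3,6}] in row 8, 3 fits only at r8c1 ⇒ r8c1=3.
Step 35. [r3c3∈{2,3,6,8}] in row 3, 3 fits only at r3c3. So r3c3=3.
Step 36. [r2c3∈{6}] r2c3 is down to just 6. So r2c3=6.
Step 37. [r3c1∈{8}] nothing but 8 survives at r3c1 ⇒ r3c1=8.
Step 38. [r1c3∈{2}] r1c3 is down to just 2, so r1c3=2.
Step 39. [r1c9∈{1}] r1c9 is down to just 1, so r1c9=1.
Step 40. [r4c1∈{6}] r4c1's peers cover all but 6. So r4c1=6.
Step 41. [r4c3∈{8}] r4c3 has the single candidate 8. So r4c3=8.
Step 42. [r8c8∈{9}] r8c8 is down to just 9, so r8c8=9.
Step 43. [r1c5∈{8}] nothing but 8 survives at r1c5, so r1c5=8.
Step 44. [r3c6∈{6}] r3c6's peers cover all but 6, so r3c6=6.
Step 45. [r8c2∈{6}] r8c2 is down to just 6. So r8c2=6.
Step 46. [r2c7∈{3}] r2c7 has the single candidate 3, so r2c7=3.
Step 47. [r3c5∈{2}] r3c5 has the single candidate 2 ⇒ r3c5=2.
Step 48. [r2c5∈{7}] r2c5 is down to just 7. So r2c5=7.
Step 49. [r7c3∈{1}] r7c3's peers cover all but 1 ⇒ r7c3=1.
Step 50. [r6c7∈{2}] r6c7 is down to just 2 ⇒ r6c7=2.
Step 51. [r9c6∈{3}] r9c6's peers cover all but 3. So r9c6=3.
Step 52. [r2c2∈{9}] r2c2's peers cover all but 9 ⇒ r2c2=9.
Step 53. [r7c9∈{3}] nothing but 3 survives at r7c9, so r7c9=3.
Step 54. [r5c7∈{6}] r5c7's peers cover all but 6 ⇒ r5c7=6.
Step 55. [r9c4∈{1}] r9c4 is down to just 1, so r9c4=1.

Answer: 7 5 2 3 8 9 4 6 1 / 4 9 6 5 7 1 3 2 8 / 8 1 3 4 2 6 9 5 7 / 6 4 8 2 1 5 7 3 9 / 5 2 7 9 3 8 6 1 4 / 1 3 9 7 6 4 2 8 5 / 9 7 1 6 5 2 8 4 3 / 3 6 5 8 4 7 1 9 2 / 2 8 4 1 9 3 5 7 6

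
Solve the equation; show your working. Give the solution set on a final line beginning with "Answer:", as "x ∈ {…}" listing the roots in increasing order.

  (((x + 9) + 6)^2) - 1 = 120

Step 1. [(((x + 9) + 6)^2) - 1 = 120] peel the -1: add 1 from each side. So sub: ((x + 9) + 6)^2 = 121.
Step 2. [((x + 9) + 6)^2 = 121] LHS squared, RHS 121 ≥ 0: apply √ (±). So sqrt: (x + 9) + 6 = 11 or -11.
Step 3. [(x + 9) + 6 = 11 or -11] +6 is outermost — subtract 6 both sides ⇒ sub: x + 9 = 5 or -17.
Step 4. [x + 9 = 5 or -17] subtract 9: x sits inside (… + 9). So sub: x = -4 or -26.

Answer: x ∈ {-26, -4}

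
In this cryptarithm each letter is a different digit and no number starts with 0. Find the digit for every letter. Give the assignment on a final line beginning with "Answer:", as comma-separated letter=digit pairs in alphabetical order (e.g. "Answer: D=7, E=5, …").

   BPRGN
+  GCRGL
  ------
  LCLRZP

Step 1. [col 1: N + L ≡ P (mod 10)] several values work for L in column 1 (N + L ≡ P (mod 10), carry-in 0); try L=1. So L=1.
Step 2. [col 1: N + L ≡ P (mod 10)] no forcing yet in column 1 (carry-in 0); N=7 is free and consistent — try it ⇒ N=7.
Step 3. [col 1: N + L ≡ P (mod 10)] from column 1 (N=7, L=1, carry-in 0, digits 1,7 already taken and all letters distinct): P must equal 8 ⇒ P=8.
Step 4. [col 2: G + G ≡ Z (mod 10)] no forcing yet in column 2 (carry-in 0); G=5 is free and consistent — try it. So G=5.
Step 5. [col 2: G + G ≡ Z (mod 10)] in column 2 we have G+G≡Z with carry-in 0; given G=5 and digits 1,5,7,8 already taken and all letters distinct, that pins Z to 0, so Z=0.
Step 6. [col 3: R + R ≡ R (mod 10)] in column 3 we have R+R≡R with carry-in 1; given nothing yet and digits 0,1,5,7,8 already taken and all letters distinct, that pins R to 9. So R=9.
Step 7. [col 4: P + C ≡ L (mod 10)] in column 4 we have P+C≡L with carry-in 1; given P=8, L=1 and digits 0,1,5,7,8,9 already taken and all letters distinct, that pins C to 2. So C=2.
Step 8. [col 5: B + G ≡ C (mod 10)] from column 5 (G=5, C=2, carry-in 1, digits 0,1,2,5,7,8,9 already taken and all letters distinct): B must equal 6, so B=6.

Answer: B=6, C=2, G=5, L=1, N=7, P=8, R=9, Z=0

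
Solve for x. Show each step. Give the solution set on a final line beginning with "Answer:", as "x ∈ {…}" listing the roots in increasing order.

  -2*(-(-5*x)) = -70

Step 1. [-2*(-(-5*x)) = -70] leading coefficient -2: divide by -2, so div: -(-5*x) = 35.
Step 2. [-(-5*x) = 35] flip signs both sides ⇒ neg: -5*x = -35.
Step 3. [-5*x = -35] LHS = -5·(…); ÷-5 both sides. So div: x = 7.

Answer: x ∈ {7}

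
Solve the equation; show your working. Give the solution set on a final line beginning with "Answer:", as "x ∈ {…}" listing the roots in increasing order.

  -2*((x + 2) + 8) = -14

Step 1. [-2*((x + 2) + 8) = -14] divide by the outer -2. So div: (x + 2) + 8 = 7.
Step 2. [(x + 2) + 8 = 7] subtract 8: x sits inside (… + 8) ⇒ sub: x + 2 = -1.
Step 3. [x + 2 = -1] +2 is outermost — subtract 2 both sides ⇒ sub: x = -3.

Answer: x ∈ {-3}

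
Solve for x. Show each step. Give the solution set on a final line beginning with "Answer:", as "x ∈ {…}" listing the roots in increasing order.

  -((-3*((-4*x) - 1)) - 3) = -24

Step 1. [-((-3*((-4*x) - 1)) - 3) = -24] LHS negated; negate both sides ⇒ neg: (-3*((-4*x) - 1)) - 3 = 24.
Step 2. [(-3*((-4*x) - 1)) - 3 = 24] the outer -3 inverts by adding 3. So sub: -3*((-4*x) - 1) = 27.
Step 3. [-3*((-4*x) - 1) = 27] LHS = -3·(…); ÷-3 both sides ⇒ div: (-4*x) - 1 = -9.
Step 4. [(-4*x) - 1 = -9] -1 is outermost — add 1 both sides. So sub: -4*x = -8.
Step 5. [-4*x = -8] leading coefficient -4: divide by -4 ⇒ div: x = 2.

Answer: x ∈ {2}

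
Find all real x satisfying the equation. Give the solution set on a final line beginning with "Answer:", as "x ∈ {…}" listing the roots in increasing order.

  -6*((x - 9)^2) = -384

Step 1. [-6*((x - 9)^2) = -384] -6 out front; divide by -6 ⇒ div: (x - 9)^2 = 64.
Step 2. [(x - 9)^2 = 64] √ both sides: 64 ≥ 0 gives two branches. So sqrt: x - 9 = 8 or -8.
Step 3. [x - 9 = 8 or -8] the outer -9 inverts by adding 9. So sub: x = 17 or 1.

Answer: x ∈ {1, 17}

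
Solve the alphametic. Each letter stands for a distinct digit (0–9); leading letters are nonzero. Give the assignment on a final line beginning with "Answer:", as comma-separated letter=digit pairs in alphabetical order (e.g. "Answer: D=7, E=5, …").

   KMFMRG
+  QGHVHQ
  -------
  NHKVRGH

Step 1. [col 1: G + Q ≡ H (mod 10)] column 1 (G + Q ≡ H (mod 10), carry-in 0) doesn't pin H yet; pick H=2 and continue. So H=2.
Step 2. [N] N is the leading digit of a 7-digit sum of two 6-digit numbers; the final carry is exactly 1 ⇒ N=1.
Step 3. [col 1: G + Q ≡ H (mod 10)] Q=4 is one option consistent with column 1 (G + Q ≡ H (mod 10), carry-in 0) — take it, so Q=4.
Step 4. [col 1: G + Q ≡ H (mod 10)] in column 1 we have G+Q≡H with carry-in 0; given Q=4, H=2 and digits 1,2,4 already taken and all letters distinct, that pins G to 8. So G=8.
Step 5. [col 2: R + H ≡ G (mod 10)] from column 2 (H=2, G=8, carry-in 1, digits 1,2,4,8 already taken and all letters distinct): R must equal 5 ⇒ R=5.
Step 6. [col 3: M + V ≡ R (mod 10)] column 3 (M + V ≡ R (mod 10), carry-in 0) doesn't pin V yet; pick V=6 and continue, so V=6.
Step 7. [col 3: M + V ≡ R (mod 10)] column 3 reads M+V+carry(0)=R with V=6, R=5; with digits 1,2,4,5,6,8 already taken and all letters distinct, the only value for M is 9 ⇒ M=9.
Step 8. [col 4: F + H ≡ V (mod 10)] from column 4 (H=2, V=6, carry-in 1, digits 1,2,4,5,6,8,9 already taken and all letters distinct): F must equal 3, so F=3.
Step 9. [col 5: M + G ≡ K (mod 10)] column 5 reads M+G+carry(0)=K with M=9, G=8; with digits 1,2,3,4,5,6,8,9 already taken and all letters distinct, the only value for K is 7, so K=7.

Answer: F=3, G=8, H=2, K=7, M=9, N=1, Q=4, R=5, V=6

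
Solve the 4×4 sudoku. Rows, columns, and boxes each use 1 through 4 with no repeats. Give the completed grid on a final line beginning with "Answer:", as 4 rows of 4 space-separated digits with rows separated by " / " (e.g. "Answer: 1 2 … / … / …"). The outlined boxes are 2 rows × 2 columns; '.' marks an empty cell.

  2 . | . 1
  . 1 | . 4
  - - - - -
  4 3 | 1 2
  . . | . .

Step 1. [r1c3∈{3}] r1c3's peers cover all but 3, so r1c3=3.
Step 2. [r1c2∈{4}] r1c2 is down to just 4, so r1c2=4.
Step 3. [r2c3∈{2}] nothing but 2 survives at r2c3. So r2c3=2.
Step 4. [r4c2∈{2}] r4c2 has the single candidate 2, so r4c2=2.
Step 5. [r4c3∈{4}] r4c3's peers cover all but 4 ⇒ r4c3=4.
Step 6. [r2c1∈{3}] nothing but 3 survives at r2c1 ⇒ r2c1=3.
Step 7. [r4c4∈{3}] r4c4 is down to just 3 ⇒ r4c4=3.
Step 8. [r4c1∈{1}] r4c1's peers cover all but 1 ⇒ r4c1=1.

Answer: 2 4 3 1 / 3 1 2 4 / 4 3 1 2 / 1 2 4 3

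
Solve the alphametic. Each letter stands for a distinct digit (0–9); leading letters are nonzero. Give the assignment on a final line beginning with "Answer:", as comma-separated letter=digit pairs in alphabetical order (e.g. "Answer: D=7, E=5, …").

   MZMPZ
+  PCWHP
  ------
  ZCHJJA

Step 1. [col 1: Z + P ≡ A (mod 10)] several values work for P in column 1 (Z + P ≡ A (mod 10), carry-in 0); try P=3, so P=3.
Step 2. [col 1: Z + P ≡ A (mod 10)] several values work for Z in column 1 (Z + P ≡ A (mod 10), carry-in 0); try Z=1 ⇒ Z=1.
Step 3. [col 1: Z + P ≡ A (mod 10)] column 1: given Z=1, P=3, carry-in 0, and digits 1,3 already taken and all letters distinct, Z+P≡A (mod 10) forces A=4 ⇒ A=4.
Step 4. [col 2: P + H ≡ J (mod 10)] several values work for J in column 2 (P + H ≡ J (mod 10), carry-in 0); try J=5 ⇒ J=5.
Step 5. [col 2: P + H ≡ J (mod 10)] column 2: given P=3, J=5, carry-in 0, and digits 1,3,4,5 already taken and all letters distinct, P+H≡J (mod 10) forces H=2 ⇒ H=2.
Step 6. [col 3: M + W ≡ J (mod 10)] W=8 is one option consistent with column 3 (M + W ≡ J (mod 10), carry-in 0) — take it. So W=8.
Step 7. [col 3: M + W ≡ J (mod 10)] from column 3 (W=8, J=5, carry-in 0, digits 1,2,3,4,5,8 already taken and all letters distinct): M must equal 7. So M=7.
Step 8. [col 4: Z + C ≡ H (mod 10)] from column 4 (Z=1, H=2, carry-in 1, digits 1,2,3,4,5,7,8 already taken and all letters distinct): C must equal 0 ⇒ C=0.

Answer: A=4, C=0, H=2, J=5, M=7, P=3, W=8, Z=1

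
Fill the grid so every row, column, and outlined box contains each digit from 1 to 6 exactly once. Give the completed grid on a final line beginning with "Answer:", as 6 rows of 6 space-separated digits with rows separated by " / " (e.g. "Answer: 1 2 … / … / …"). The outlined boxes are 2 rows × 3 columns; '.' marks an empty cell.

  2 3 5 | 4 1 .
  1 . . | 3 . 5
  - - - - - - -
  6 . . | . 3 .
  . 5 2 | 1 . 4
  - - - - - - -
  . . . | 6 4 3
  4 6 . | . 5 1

Step 1. [r2c2∈{4}] r2c2 is down to just 4 ⇒ r2c2=4.
Step 2. [r3c2∈{1}] r3c2 has the single candidate 1, so r3c2=1.
Step 3. [r6c4∈{2}] only 2 remains possible at r6c4 ⇒ r6c4=2.
Step 4. [r4c5∈{6}] only 6 remains possible at r4c5 ⇒ r4c5=6.
Step 5. [r6c3∈{3}] nothing but 3 survives at r6c3, so r6c3=3.
Step 6. [r3c6∈{2}] r3c6's peers cover all but 2. So r3c6=2.
Step 7. [r3c4∈{5}] only 5 remains possible at r3c4 ⇒ r3c4=5.
Step 8. [r5c2∈{2}] only 2 remains possible at r5c2. So r5c2=2.
Step 9. [r4c1∈{3}] nothing but 3 survives at r4c1. So r4c1=3.
Step 10. [r5c1∈{5}] only 5 remains possible at r5c1. So r5c1=5.
Step 11. [r5c3∈{1}] r5c3's peers cover all but 1. So r5c3=1.
Step 12. [r2c5∈{2}] nothing but 2 survives at r2c5, so r2c5=2.
Step 13. [r1c6∈{6}] only 6 remains possible at r1c6, so r1c6=6.
Step 14. [r3c3∈{4}] r3c3 is down to just 4, so r3c3=4.
Step 15. [r2c3∈{6}] r2c3's peers cover all but 6. So r2c3=6.

Answer: 2 3 5 4 1 6 / 1 4 6 3 2 5 / 6 1 4 5 3 2 / 3 5 2 1 6 4 / 5 2 1 6 4 3 / 4 6 3 2 5 1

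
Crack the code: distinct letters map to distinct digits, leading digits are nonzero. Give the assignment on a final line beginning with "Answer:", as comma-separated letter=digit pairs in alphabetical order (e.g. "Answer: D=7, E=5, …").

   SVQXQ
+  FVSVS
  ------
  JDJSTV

Step 1. [col 1: Q + S ≡ V (mod 10)] column 1 (Q + S ≡ V (mod 10), carry-in 0) doesn't pin Q yet; pick Q=9 and continue, so Q=9.
Step 2. [col 1: Q + S ≡ V (mod 10)] column 1 (Q + S ≡ V (mod 10), carry-in 0) doesn't pin V yet; pick V=5 and continue. So V=5.
Step 3. [col 1: Q + S ≡ V (mod 10)] column 1: given Q=9, V=5, carry-in 0, and digits 5,9 already taken and all letters distinct, Q+S≡V (mod 10) forces S=6. So S=6.
Step 4. [col 2: X + V ≡ T (mod 10)] several values work for T in column 2 (X + V ≡ T (mod 10), carry-in 1); try T=4 ⇒ T=4.
Step 5. [J] J is the leading digit of a 6-digit sum of two 5-digit numbers; the final carry is exactly 1. So J=1.
Step 6. [col 2: X + V ≡ T (mod 10)] in column 2 we have X+V≡T with carry-in 1; given V=5, T=4 and digits 1,4,5,6,9 already taken and all letters distinct, that pins X to 8 ⇒ X=8.
Step 7. [col 5: S + F ≡ D (mod 10)] no forcing yet in column 5 (carry-in 1); D=0 is free and consistent — try it ⇒ D=0.
Step 8. [col 5: S + F ≡ D (mod 10)] column 5: given S=6, D=0, carry-in 1, and digits 0,1,4,5,6,8,9 already taken and all letters distinct, S+F≡D (mod 10) forces F=3 ⇒ F=3.

Answer: D=0, F=3, J=1, Q=9, S=6, T=4, V=5, X=8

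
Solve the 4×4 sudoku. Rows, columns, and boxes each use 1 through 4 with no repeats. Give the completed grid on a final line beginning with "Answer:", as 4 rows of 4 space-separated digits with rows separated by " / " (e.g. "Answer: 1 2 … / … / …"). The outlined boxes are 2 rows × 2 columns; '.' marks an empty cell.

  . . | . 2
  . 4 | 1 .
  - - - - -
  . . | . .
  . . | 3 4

Step 1. [r3c1∈{1,2,3,4}] r3c1 is the only open cell in row 3 admitting 4, so r3c1=4.
Step 2. [r3c2∈{1,2,3}] in row 3, 3 fits only at r3c2. So r3c2=3.
Step 3. [r2c1∈{2,3}] row 2 places 2 nowhere but r2c1, so r2c1=2.
Step 4. [r4c1∈{1}] r4c1's peers cover all but 1. So r4c1=1.
Step 5. [r1c1∈{3}] nothing but 3 survives at r1c1, so r1c1=3.
Step 6. [r2c4∈{3}] r2c4 has the single candidate 3, so r2c4=3.
Step 7. [r1c2∈{1}] r1c2 has the single candidate 1 ⇒ r1c2=1.
Step 8. [r1c3∈{4}] r1c3's peers cover all but 4, so r1c3=4.
Step 9. [r4c2∈{2}] r4c2 is down to just 2, so r4c2=2.
Step 10. [r3c4∈{1}] r3c4 has the single candidate 1, so r3c4=1.
Step 11. [r3c3∈{2}] nothing but 2 survives at r3c3. So r3c3=2.

Answer: 3 1 4 2 / 2 4 1 3 / 4 3 2 1 / 1 2 3 4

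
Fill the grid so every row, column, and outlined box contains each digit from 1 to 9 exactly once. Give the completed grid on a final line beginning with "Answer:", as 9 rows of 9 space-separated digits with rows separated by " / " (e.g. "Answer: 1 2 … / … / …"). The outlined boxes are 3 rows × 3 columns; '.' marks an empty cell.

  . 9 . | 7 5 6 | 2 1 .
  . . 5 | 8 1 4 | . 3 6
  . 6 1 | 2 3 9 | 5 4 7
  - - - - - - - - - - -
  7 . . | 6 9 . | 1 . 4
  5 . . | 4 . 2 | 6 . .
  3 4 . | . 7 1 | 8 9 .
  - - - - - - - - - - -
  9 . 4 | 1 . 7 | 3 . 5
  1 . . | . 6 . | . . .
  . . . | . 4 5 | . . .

Step 1. [r1c9∈{8}] only 8 remains possible at r1c9, so r1c9=8.
Step 2. [r8c2∈{2,3,5,7,8}] in row 8, 5 fits only at r8c2, so r8c2=5.
Step 3. [r9c2∈{2,3,7,8}] col 2 places 3 nowhere but r9c2. So r9c2=3.
Step 4. [r6c9∈{2}] nothing but 2 survives at r6c9, so r6c9=2.
Step 5. [r9c1∈{2,6,8}] col 1 places 6 nowhere but r9c1 ⇒ r9c1=6.
Step 6. [r8c9∈{9}] r8c9's peers cover all but 9, so r8c9=9.
Step 7. [r9c7∈{7}] r9c7's peers cover all but 7, so r9c7=7.
Step 8. [r5c5∈{8}] nothing but 8 survives at r5c5, so r5c5=8.
Step 9. [r8c6∈{3,8}] 8 has one home in col 6: r8c6, so r8c6=8.
Step 10. [r8c8∈{2}] r8c8 is down to just 2 ⇒ r8c8=2.
Step 11. [r9c3∈{2,8}] across row 9, 2 lands solely at r9c3. So r9c3=2.
Step 12. [r7c2∈{8}] nothing but 8 survives at r7c2. So r7c2=8.
Step 13. [r2c1∈{2}] r2c1's peers cover all but 2 ⇒ r2c1=2.
Step 14. [r9c9∈{1}] r9c9 is down to just 1. So r9c9=1.
Step 15. [r4c2∈{2}] r4c2's peers cover all but 2, so r4c2=2.
Step 16. [r5c9∈{3}] r5c9's peers cover all but 3 ⇒ r5c9=3.
Step 17. [r8c4∈{3}] only 3 remains possible at r8c4 ⇒ r8c4=3.
Step 18. [r6c3∈{6}] nothing but 6 survives at r6c3. So r6c3=6.
Step 19. [r3c1∈{8}] nothing but 8 survives at r3c1 ⇒ r3c1=8.
Step 20. [r5c3∈{9}] r5c3's peers cover all but 9. So r5c3=9.
Step 21. [r8c7∈{4}] only 4 remains possible at r8c7, so r8c7=4.
Step 22. [r2c7∈{9}] nothing but 9 survives at r2c7. So r2c7=9.
Step 23. [r7c5∈{2}] r7c5 is down to just 2. So r7c5=2.
Step 24. [r5c2∈{1}] nothing but 1 survives at r5c2 ⇒ r5c2=1.
Step 25. [r1c1∈{4}] r1c1's peers cover all but 4. So r1c1=4.
Step 26. [r1c3∈{3}] r1c3 is down to just 3, so r1c3=3.
Step 27. [r6c4∈{5}] nothing but 5 survives at r6c4. So r6c4=5.
Step 28. [r4c8∈{5}] only 5 remains possible at r4c8 ⇒ r4c8=5.
Step 29. [r7c8∈{6}] r7c8's peers cover all but 6. So r7c8=6.
Step 30. [r9c4∈{9}] r9c4's peers cover all but 9, so r9c4=9.
Step 31. [r4c6∈{3}] nothing but 3 survives at r4c6, so r4c6=3.
Step 32. [r5c8∈{7}] r5c8 has the single candidate 7, so r5c8=7.
Step 33. [r4c3∈{8}] r4c3's peers cover all but 8 ⇒ r4c3=8.
Step 34. [r8c3∈{7}] r8c3 is down to just 7, so r8c3=7.
Step 35. [r9c8∈{8}] r9c8 is down to just 8 ⇒ r9c8=8.
Step 36. [r2c2∈{7}] only 7 remains possible at r2c2 ⇒ r2c2=7.

Answer: 4 9 3 7 5 6 2 1 8 / 2 7 5 8 1 4 9 3 6 / 8 6 1 2 3 9 5 4 7 / 7 2 8 6 9 3 1 5 4 / 5 1 9 4 8 2 6 7 3 / 3 4 6 5 7 1 8 9 2 / 9 8 4 1 2 7 3 6 5 / 1 5 7 3 6 8 4 2 9 / 6 3 2 9 4 5 7 8 1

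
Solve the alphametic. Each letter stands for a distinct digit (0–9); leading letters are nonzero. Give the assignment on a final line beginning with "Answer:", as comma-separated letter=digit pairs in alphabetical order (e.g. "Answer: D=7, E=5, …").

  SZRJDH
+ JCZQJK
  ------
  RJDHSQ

Step 1. [col 1: H + K ≡ Q (mod 10)] several values work for Q in column 1 (H + K ≡ Q (mod 10), carry-in 0); try Q=3. So Q=3.
Step 2. [col 1: H + K ≡ Q (mod 10)] no forcing yet in column 1 (carry-in 0); K=6 is free and consistent — try it ⇒ K=6.
Step 3. [col 1: H + K ≡ Q (mod 10)] column 1 reads H+K+carry(0)=Q with K=6, Q=3; with digits 3,6 already taken and all letters distinct, the only value for H is 7. So H=7.
Step 4. [col 2: D + J ≡ S (mod 10)] J=4 is one option consistent with column 2 (D + J ≡ S (mod 10), carry-in 1) — take it, so J=4.
Step 5. [col 2: D + J ≡ S (mod 10)] column 2 (D + J ≡ S (mod 10), carry-in 1) doesn't pin S yet; pick S=5 and continue, so S=5.
Step 6. [col 2: D + J ≡ S (mod 10)] from column 2 (J=4, S=5, carry-in 1, digits 3,4,5,6,7 already taken and all letters distinct): D must equal 0. So D=0.
Step 7. [col 4: R + Z ≡ D (mod 10)] Z=1 is one option consistent with column 4 (R + Z ≡ D (mod 10), carry-in 0) — take it. So Z=1.
Step 8. [col 4: R + Z ≡ D (mod 10)] in column 4 we have R+Z≡D with carry-in 0; given Z=1, D=0 and digits 0,1,3,4,5,6,7 already taken and all letters distinct, that pins R to 9. So R=9.
Step 9. [col 5: Z + C ≡ J (mod 10)] column 5 reads Z+C+carry(1)=J with Z=1, J=4; with digits 0,1,3,4,5,6,7,9 already taken and all letters distinct, the only value for C is 2. So C=2.

Answer: C=2, D=0, H=7, J=4, K=6, Q=3, R=9, S=5, Z=1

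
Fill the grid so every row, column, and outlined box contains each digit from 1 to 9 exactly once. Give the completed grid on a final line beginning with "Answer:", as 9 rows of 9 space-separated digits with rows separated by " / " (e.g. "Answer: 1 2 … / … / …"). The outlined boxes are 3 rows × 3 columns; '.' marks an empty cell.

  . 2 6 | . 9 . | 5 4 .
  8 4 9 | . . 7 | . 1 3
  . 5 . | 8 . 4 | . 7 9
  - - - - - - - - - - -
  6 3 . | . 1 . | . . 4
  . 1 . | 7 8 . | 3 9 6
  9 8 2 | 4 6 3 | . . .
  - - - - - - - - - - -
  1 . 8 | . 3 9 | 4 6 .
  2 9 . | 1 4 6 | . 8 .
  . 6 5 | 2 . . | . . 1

Step 1. [r8c7∈{7}] r8c7's peers cover all but 7, so r8c7=7.
Step 2. [r7c4∈{5}] r7c4 has the single candidate 5, so r7c4=5.
Step 3. [r9c1∈{3,4,7}] across row 9, 4 lands solely at r9c1 ⇒ r9c1=4.
Step 4. [r4c8∈{2,5}] r4c8 is the only open cell in col 8 admitting 2, so r4c8=2.
Step 5. [r3c5∈{2}] nothing but 2 survives at r3c5, so r3c5=2.
Step 6. [r3c1∈{3}] nothing but 3 survives at r3c1. So r3c1=3.
Step 7. [r5c1∈{5}] r5c1 is down to just 5, so r5c1=5.
Step 8. [r2c4∈{6}] nothing but 6 survives at r2c4. So r2c4=6.
Step 9. [r6c9∈{5,7}] r6c9 is the only open cell in row 6 admitting 7 ⇒ r6c9=7.
Step 10. [r7c9∈{2}] nothing but 2 survives at r7c9 ⇒ r7c9=2.
Step 11. [r2c7∈{2}] r2c7's peers cover all but 2 ⇒ r2c7=2.
Step 12. [r9c5∈{7}] nothing but 7 survives at r9c5. So r9c5=7.
Step 13. [r3c7∈{6}] nothing but 6 survives at r3c7. So r3c7=6.
Step 14. [r4c6∈{5}] r4c6 is down to just 5, so r4c6=5.
Step 15. [r9c7∈{9}] nothing but 9 survives at r9c7, so r9c7=9.
Step 16. [r8c9∈{5}] r8c9 is down to just 5 ⇒ r8c9=5.
Step 17. [r4c7∈{8}] r4c7 has the single candidate 8, so r4c7=8.
Step 18. [r8c3∈{3}] nothing but 3 survives at r8c3 ⇒ r8c3=3.
Step 19. [r9c8∈{3}] r9c8's peers cover all but 3 ⇒ r9c8=3.
Step 20. [r6c8∈{5}] only 5 remains possible at r6c8 ⇒ r6c8=5.
Step 21. [r2c5∈{5}] only 5 remains possible at r2c5. So r2c5=5.
Step 22. [r5c3∈{4}] r5c3 is down to just 4, so r5c3=4.
Step 23. [r1c6∈{1}] r1c6 is down to just 1 ⇒ r1c6=1.
Step 24. [r1c9∈{8}] r1c9's peers cover all but 8, so r1c9=8.
Step 25. [r4c4∈{9}] only 9 remains possible at r4c4, so r4c4=9.
Step 26. [r1c1∈{7}] nothing but 7 survives at r1c1, so r1c1=7.
Step 27. [r5c6∈{2}] only 2 remains possible at r5c6, so r5c6=2.
Step 28. [r3c3∈{1}] nothing but 1 survives at r3c3, so r3c3=1.
Step 29. [r7c2∈{7}] r7c2 is down to just 7 ⇒ r7c2=7.
Step 30. [r9c6∈{8}] r9c6's peers cover all but 8, so r9c6=8.
Step 31. [r1c4∈{3}] nothing but 3 survives at r1c4. So r1c4=3.
Step 32. [r4c3∈{7}] r4c3's peers cover all but 7, so r4c3=7.
Step 33. [r6c7∈{1}] nothing but 1 survives at r6c7 ⇒ r6c7=1.

Answer: 7 2 6 3 9 1 5 4 8 / 8 4 9 6 5 7 2 1 3 / 3 5 1 8 2 4 6 7 9 / 6 3 7 9 1 5 8 2 4 / 5 1 4 7 8 2 3 9 6 / 9 8 2 4 6 3 1 5 7 / 1 7 8 5 3 9 4 6 2 / 2 9 3 1 4 6 7 8 5 / 4 6 5 2 7 8 9 3 1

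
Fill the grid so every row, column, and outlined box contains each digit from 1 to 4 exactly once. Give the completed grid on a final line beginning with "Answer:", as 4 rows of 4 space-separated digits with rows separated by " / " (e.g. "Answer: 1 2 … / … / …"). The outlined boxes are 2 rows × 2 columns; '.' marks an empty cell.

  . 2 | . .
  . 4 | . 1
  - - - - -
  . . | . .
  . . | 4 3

Step 1. [r1c1∈{1,3}] r1c1 is the only open cell in row 1 admitting 1, so r1c1=1.
Step 2. [r2c3∈{2,3}] across row 2, 2 lands solely at r2c3, so r2c3=2.
Step 3. [r3c1∈{2,3,4}] row 3 places 4 nowhere but r3c1, so r3c1=4.
Step 4. [r4c2∈{1}] nothing but 1 survives at r4c2. So r4c2=1.
Step 5. [r3c2∈{3}] r3c2 is down to just 3. So r3c2=3.
Step 6. [r2c1∈{3}] r2c1 has the single candidate 3. So r2c1=3.
Step 7. [r4c1∈{2}] nothing but 2 survives at r4c1 ⇒ r4c1=2.
Step 8. [r1c4∈{4}] r1c4 is down to just 4, so r1c4=4.
Step 9. [r1c3∈{3}] r1c3's peers cover all but 3 ⇒ r1c3=3.
Step 10. [r3c3∈{1}] r3c3 has the single candidate 1 ⇒ r3c3=1.
Step 11. [r3c4∈{2}] r3c4's peers cover all but 2 ⇒ r3c4=2.

Answer: 1 2 3 4 / 3 4 2 1 / 4 3 1 2 / 2 1 4 3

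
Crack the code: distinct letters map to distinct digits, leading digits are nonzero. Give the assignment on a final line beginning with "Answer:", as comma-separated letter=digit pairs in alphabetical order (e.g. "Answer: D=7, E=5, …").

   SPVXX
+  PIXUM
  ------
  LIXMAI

Step 1. [col 1: X + M ≡ I (mod 10)] column 1 (X + M ≡ I (mod 10), carry-in 0) doesn't pin X yet; pick X=8 and continue, so X=8.
Step 2. [col 1: X + M ≡ I (mod 10)] several values work for M in column 1 (X + M ≡ I (mod 10), carry-in 0); try M=4. So M=4.
Step 3. [L] the sum has 6 digits but both addends have 5; that extra leading digit L is the final carry, namely 1, so L=1.
Step 4. [col 1: X + M ≡ I (mod 10)] column 1 reads X+M+carry(0)=I with X=8, M=4; with digits 1,4,8 already taken and all letters distinct, the only value for I is 2. So I=2.
Step 5. [col 2: X + U ≡ A (mod 10)] several values work for U in column 2 (X + U ≡ A (mod 10), carry-in 1); try U=0, so U=0.
Step 6. [col 2: X + U ≡ A (mod 10)] from column 2 (X=8, U=0, carry-in 1, digits 0,1,2,4,8 already taken and all letters distinct): A must equal 9, so A=9.
Step 7. [col 3: V + X ≡ M (mod 10)] column 3 reads V+X+carry(0)=M with X=8, M=4; with digits 0,1,2,4,8,9 already taken and all letters distinct, the only value for V is 6, so V=6.
Step 8. [col 4: P + I ≡ X (mod 10)] column 4: given I=2, X=8, carry-in 1, and digits 0,1,2,4,6,8,9 already taken and all letters distinct, P+I≡X (mod 10) forces P=5 ⇒ P=5.
Step 9. [col 5: S + P ≡ I (mod 10)] column 5 reads S+P+carry(0)=I with P=5, I=2; with digits 0,1,2,4,5,6,8,9 already taken and all letters distinct, the only value for S is 7 ⇒ S=7.

Answer: A=9, I=2, L=1, M=4, P=5, S=7, U=0, V=6, X=8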